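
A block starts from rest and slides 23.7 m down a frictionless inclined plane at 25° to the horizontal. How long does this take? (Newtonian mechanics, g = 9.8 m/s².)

a = g sin(θ) = 9.8 × sin(25°) = 4.1417 m/s²
t = √(2d/a) = √(2 × 23.7 / 4.1417) = 3.38 s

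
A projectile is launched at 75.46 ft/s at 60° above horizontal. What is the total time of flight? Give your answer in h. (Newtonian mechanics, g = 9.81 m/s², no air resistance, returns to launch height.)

v₀ = 75.46 ft/s × 0.3048 = 23.0002 m/s
T = 2 × v₀ × sin(θ) / g = 2 × 23.0002 × sin(60°) / 9.81 = 2 × 23.0002 × 0.866025 / 9.81 = 4.06091 s
T = 4.06091 s / 3600.0 = 0.001128 h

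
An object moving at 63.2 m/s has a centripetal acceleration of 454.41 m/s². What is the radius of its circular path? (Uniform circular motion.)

r = v²/a_c = 63.2²/454.41 = 8.79 m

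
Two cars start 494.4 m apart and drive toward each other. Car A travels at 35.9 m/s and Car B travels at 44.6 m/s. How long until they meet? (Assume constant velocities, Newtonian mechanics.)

Combined speed: v_combined = 35.9 + 44.6 = 80.5 m/s
Time to meet: t = d/v_combined = 494.4/80.5 = 6.14 s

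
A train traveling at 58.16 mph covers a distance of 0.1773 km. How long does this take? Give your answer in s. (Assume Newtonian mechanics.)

d = 0.1773 km × 1000.0 = 177.3 m
v = 58.16 mph × 0.44704 = 25.9998 m/s
t = d / v = 177.3 / 25.9998 = 6.819 s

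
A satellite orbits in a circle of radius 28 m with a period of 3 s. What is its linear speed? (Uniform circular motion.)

v = 2πr/T = 2π×28/3 = 58.64 m/s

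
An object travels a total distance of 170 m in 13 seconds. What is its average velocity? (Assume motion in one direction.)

v_avg = Δd / Δt = 170 / 13 = 13.08 m/s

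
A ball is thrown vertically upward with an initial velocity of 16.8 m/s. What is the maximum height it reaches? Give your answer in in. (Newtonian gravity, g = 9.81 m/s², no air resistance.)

h_max = v₀² / (2g) = 16.8² / (2 × 9.81) = 282.24 / 19.62 = 14.3853 m
h_max = 14.3853 m / 0.0254 = 566.4 in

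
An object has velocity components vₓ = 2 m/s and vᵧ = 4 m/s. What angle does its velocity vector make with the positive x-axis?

θ = arctan(vᵧ/vₓ) = arctan(4/2) = 63.43°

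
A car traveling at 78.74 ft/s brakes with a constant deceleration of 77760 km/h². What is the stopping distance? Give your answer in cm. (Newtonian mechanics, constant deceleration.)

v₀ = 78.74 ft/s × 0.3048 = 24.0 m/s
a = 77760 km/h² × 7.716049382716049e-05 = 6.0 m/s²
d = v₀² / (2a) = 24.0² / (2 × 6.0) = 576.0 / 12.0 = 48.0 m
d = 48.0 m / 0.01 = 4800 cm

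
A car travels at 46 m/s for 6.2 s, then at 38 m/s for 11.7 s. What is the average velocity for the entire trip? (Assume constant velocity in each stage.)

d₁ = v₁t₁ = 46 × 6.2 = 285.2 m
d₂ = v₂t₂ = 38 × 11.7 = 444.6 m
d_total = 729.8 m, t_total = 17.9 s
v_avg = d_total/t_total = 729.8/17.9 = 40.77 m/s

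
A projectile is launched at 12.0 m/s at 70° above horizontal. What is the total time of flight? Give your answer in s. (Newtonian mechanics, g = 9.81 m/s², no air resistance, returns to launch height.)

T = 2 × v₀ × sin(θ) / g = 2 × 12.0 × sin(70°) / 9.81 = 2 × 12.0 × 0.939693 / 9.81 = 2.299 s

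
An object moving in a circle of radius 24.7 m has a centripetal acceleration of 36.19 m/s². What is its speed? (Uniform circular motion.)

v = √(a_c × r) = √(36.19 × 24.7) = 29.9 m/s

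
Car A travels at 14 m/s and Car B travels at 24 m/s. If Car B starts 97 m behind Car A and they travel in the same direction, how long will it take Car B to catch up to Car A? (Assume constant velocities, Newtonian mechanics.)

Relative speed: v_rel = 24 - 14 = 10 m/s
Time to catch: t = d₀/v_rel = 97/10 = 9.7 s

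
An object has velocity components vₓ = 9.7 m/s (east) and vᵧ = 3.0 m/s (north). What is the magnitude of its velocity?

|v| = √(vₓ² + vᵧ²) = √(9.7² + 3.0²) = √(103.09) = 10.15 m/s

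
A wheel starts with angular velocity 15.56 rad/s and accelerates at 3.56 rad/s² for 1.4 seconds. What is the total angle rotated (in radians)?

θ = ω₀t + ½αt² = 15.56×1.4 + ½×3.56×1.4² = 25.27 rad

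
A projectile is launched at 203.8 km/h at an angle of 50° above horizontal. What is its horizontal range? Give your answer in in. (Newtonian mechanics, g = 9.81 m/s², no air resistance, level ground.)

v₀ = 203.8 km/h × 0.2777777777777778 = 56.6111 m/s
R = v₀² × sin(2θ) / g = 56.6111² × sin(2 × 50°) / 9.81 = 3204.82 × 0.984808 / 9.81 = 321.726 m
R = 321.726 m / 0.0254 = 12670 in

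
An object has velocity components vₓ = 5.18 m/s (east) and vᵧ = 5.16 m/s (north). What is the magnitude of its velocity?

|v| = √(vₓ² + vᵧ²) = √(5.18² + 5.16²) = √(53.458) = 7.31 m/s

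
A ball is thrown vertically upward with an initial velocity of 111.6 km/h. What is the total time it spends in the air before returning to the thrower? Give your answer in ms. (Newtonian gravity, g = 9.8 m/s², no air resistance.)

v₀ = 111.6 km/h × 0.2777777777777778 = 31.0 m/s
t_total = 2 × v₀ / g = 2 × 31.0 / 9.8 = 6.32653 s
t_total = 6.32653 s / 0.001 = 6327 ms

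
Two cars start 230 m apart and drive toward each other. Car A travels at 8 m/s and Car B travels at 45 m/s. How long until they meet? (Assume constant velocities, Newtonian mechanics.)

Combined speed: v_combined = 8 + 45 = 53 m/s
Time to meet: t = d/v_combined = 230/53 = 4.34 s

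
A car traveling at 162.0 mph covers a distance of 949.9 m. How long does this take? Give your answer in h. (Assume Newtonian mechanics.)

v = 162.0 mph × 0.44704 = 72.4205 m/s
t = d / v = 949.9 / 72.4205 = 13.1165 s
t = 13.1165 s / 3600.0 = 0.003643 h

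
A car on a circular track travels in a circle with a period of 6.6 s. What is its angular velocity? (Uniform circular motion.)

ω = 2π/T = 2π/6.6 = 0.952 rad/s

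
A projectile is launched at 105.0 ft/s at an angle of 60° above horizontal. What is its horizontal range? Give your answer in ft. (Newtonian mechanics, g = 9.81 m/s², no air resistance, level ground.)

v₀ = 105.0 ft/s × 0.3048 = 32.004 m/s
R = v₀² × sin(2θ) / g = 32.004² × sin(2 × 60°) / 9.81 = 1024.26 × 0.866025 / 9.81 = 90.4215 m
R = 90.4215 m / 0.3048 = 296.7 ft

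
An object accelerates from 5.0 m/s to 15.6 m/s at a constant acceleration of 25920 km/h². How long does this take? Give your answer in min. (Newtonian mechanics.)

a = 25920 km/h² × 7.716049382716049e-05 = 2.0 m/s²
t = (v - v₀) / a = (15.6 - 5.0) / 2.0 = 5.3 s
t = 5.3 s / 60.0 = 0.08833 min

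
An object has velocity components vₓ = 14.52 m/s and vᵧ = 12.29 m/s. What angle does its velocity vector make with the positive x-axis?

θ = arctan(vᵧ/vₓ) = arctan(12.29/14.52) = 40.25°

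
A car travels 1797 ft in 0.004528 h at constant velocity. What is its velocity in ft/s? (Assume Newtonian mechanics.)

d = 1797 ft × 0.3048 = 547.726 m
t = 0.004528 h × 3600.0 = 16.3008 s
v = d / t = 547.726 / 16.3008 = 33.6012 m/s
v = 33.6012 m/s / 0.3048 = 110.2 ft/s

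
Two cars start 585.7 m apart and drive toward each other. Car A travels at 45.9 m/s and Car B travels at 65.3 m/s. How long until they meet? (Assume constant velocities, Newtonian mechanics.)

Combined speed: v_combined = 45.9 + 65.3 = 111.2 m/s
Time to meet: t = d/v_combined = 585.7/111.2 = 5.27 s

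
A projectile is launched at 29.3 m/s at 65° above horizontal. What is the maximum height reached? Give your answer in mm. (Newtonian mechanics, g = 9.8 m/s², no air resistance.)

H = v₀² × sin²(θ) / (2g) = 29.3² × sin(65°)² / (2 × 9.8) = 858.49 × 0.821394 / 19.6 = 35.9775 m
H = 35.9775 m / 0.001 = 35980 mm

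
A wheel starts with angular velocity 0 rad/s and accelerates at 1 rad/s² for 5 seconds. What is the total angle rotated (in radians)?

θ = ω₀t + ½αt² = 0×5 + ½×1×5² = 12.5 rad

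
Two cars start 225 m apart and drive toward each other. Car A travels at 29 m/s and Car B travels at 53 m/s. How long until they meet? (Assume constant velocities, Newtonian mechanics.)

Combined speed: v_combined = 29 + 53 = 82 m/s
Time to meet: t = d/v_combined = 225/82 = 2.74 s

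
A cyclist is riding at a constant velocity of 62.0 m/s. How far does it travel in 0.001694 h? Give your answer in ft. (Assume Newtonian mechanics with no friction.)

t = 0.001694 h × 3600.0 = 6.0984 s
d = v × t = 62.0 × 6.0984 = 378.101 m
d = 378.101 m / 0.3048 = 1240 ft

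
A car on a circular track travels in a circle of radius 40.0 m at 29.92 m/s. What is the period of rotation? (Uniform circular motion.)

T = 2πr/v = 2π×40.0/29.92 = 8.4 s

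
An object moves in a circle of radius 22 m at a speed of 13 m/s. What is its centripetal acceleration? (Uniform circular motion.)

a_c = v²/r = 13²/22 = 169/22 = 7.68 m/s²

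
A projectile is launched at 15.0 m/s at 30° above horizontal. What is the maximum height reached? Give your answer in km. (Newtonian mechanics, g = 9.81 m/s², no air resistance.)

H = v₀² × sin²(θ) / (2g) = 15.0² × sin(30°)² / (2 × 9.81) = 225.0 × 0.25 / 19.62 = 2.86697 m
H = 2.86697 m / 1000.0 = 0.002867 km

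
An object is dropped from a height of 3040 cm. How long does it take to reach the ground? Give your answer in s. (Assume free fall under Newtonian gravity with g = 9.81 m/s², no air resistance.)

h = 3040 cm × 0.01 = 30.4 m
t = √(2h/g) = √(2 × 30.4 / 9.81) = 2.49 s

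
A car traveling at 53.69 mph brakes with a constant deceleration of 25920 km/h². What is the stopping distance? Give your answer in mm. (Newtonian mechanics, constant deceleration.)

v₀ = 53.69 mph × 0.44704 = 24.0016 m/s
a = 25920 km/h² × 7.716049382716049e-05 = 2.0 m/s²
d = v₀² / (2a) = 24.0016² / (2 × 2.0) = 576.077 / 4.0 = 144.019 m
d = 144.019 m / 0.001 = 144000 mm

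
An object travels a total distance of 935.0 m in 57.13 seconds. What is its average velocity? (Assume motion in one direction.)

v_avg = Δd / Δt = 935.0 / 57.13 = 16.37 m/s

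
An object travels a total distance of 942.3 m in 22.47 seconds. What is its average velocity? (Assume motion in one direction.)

v_avg = Δd / Δt = 942.3 / 22.47 = 41.94 m/s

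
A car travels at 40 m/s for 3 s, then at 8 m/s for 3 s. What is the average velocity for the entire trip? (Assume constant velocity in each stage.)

d₁ = v₁t₁ = 40 × 3 = 120 m
d₂ = v₂t₂ = 8 × 3 = 24 m
d_total = 144 m, t_total = 6 s
v_avg = d_total/t_total = 144/6 = 24.0 m/s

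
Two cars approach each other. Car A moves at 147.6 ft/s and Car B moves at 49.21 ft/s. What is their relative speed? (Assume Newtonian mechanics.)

v_rel = v_A + v_B = 147.6 + 49.21 = 196.81 ft/s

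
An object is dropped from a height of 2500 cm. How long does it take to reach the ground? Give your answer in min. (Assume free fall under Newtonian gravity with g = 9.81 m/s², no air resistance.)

h = 2500 cm × 0.01 = 25.0 m
t = √(2h/g) = √(2 × 25.0 / 9.81) = 2.25762 s
t = 2.25762 s / 60.0 = 0.03763 min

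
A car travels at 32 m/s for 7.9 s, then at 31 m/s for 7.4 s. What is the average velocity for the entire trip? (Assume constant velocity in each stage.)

d₁ = v₁t₁ = 32 × 7.9 = 252.8 m
d₂ = v₂t₂ = 31 × 7.4 = 229.4 m
d_total = 482.2 m, t_total = 15.3 s
v_avg = d_total/t_total = 482.2/15.3 = 31.52 m/s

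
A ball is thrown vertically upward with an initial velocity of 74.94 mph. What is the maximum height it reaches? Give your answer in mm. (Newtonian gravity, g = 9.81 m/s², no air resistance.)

v₀ = 74.94 mph × 0.44704 = 33.5012 m/s
h_max = v₀² / (2g) = 33.5012² / (2 × 9.81) = 1122.33 / 19.62 = 57.2034 m
h_max = 57.2034 m / 0.001 = 57200 mm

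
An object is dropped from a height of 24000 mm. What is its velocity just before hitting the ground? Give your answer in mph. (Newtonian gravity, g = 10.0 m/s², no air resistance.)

h = 24000 mm × 0.001 = 24.0 m
v = √(2gh) = √(2 × 10.0 × 24.0) = 21.9089 m/s
v = 21.9089 m/s / 0.44704 = 49.01 mph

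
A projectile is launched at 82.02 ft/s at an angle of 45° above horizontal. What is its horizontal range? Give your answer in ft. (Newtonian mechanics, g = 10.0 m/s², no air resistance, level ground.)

v₀ = 82.02 ft/s × 0.3048 = 24.9997 m/s
R = v₀² × sin(2θ) / g = 24.9997² × sin(2 × 45°) / 10.0 = 624.985 × 1.0 / 10.0 = 62.4985 m
R = 62.4985 m / 0.3048 = 205.0 ft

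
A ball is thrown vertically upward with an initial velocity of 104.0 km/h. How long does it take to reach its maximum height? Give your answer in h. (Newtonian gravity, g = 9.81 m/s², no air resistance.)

v₀ = 104.0 km/h × 0.2777777777777778 = 28.8889 m/s
t_up = v₀ / g = 28.8889 / 9.81 = 2.94484 s
t_up = 2.94484 s / 3600.0 = 0.000818 h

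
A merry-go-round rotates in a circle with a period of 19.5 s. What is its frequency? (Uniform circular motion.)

f = 1/T = 1/19.5 = 0.0513 Hz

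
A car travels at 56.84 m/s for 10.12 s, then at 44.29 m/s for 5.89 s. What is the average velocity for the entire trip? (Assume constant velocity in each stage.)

d₁ = v₁t₁ = 56.84 × 10.12 = 575.2208 m
d₂ = v₂t₂ = 44.29 × 5.89 = 260.8681 m
d_total = 836.0889 m, t_total = 16.01 s
v_avg = d_total/t_total = 836.0889/16.01 = 52.22 m/s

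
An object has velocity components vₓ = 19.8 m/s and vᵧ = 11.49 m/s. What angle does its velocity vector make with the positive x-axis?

θ = arctan(vᵧ/vₓ) = arctan(11.49/19.8) = 30.13°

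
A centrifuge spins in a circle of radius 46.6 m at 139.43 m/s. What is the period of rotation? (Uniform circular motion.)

T = 2πr/v = 2π×46.6/139.43 = 2.1 s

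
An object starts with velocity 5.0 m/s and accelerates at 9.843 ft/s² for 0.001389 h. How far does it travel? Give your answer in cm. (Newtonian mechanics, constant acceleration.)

a = 9.843 ft/s² × 0.3048 = 3.00015 m/s²
t = 0.001389 h × 3600.0 = 5.0004 s
d = v₀ × t + ½ × a × t² = 5.0 × 5.0004 + 0.5 × 3.00015 × 5.0004² = 62.5099 m
d = 62.5099 m / 0.01 = 6251 cm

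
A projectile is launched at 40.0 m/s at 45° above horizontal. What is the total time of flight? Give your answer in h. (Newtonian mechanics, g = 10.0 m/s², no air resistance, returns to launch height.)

T = 2 × v₀ × sin(θ) / g = 2 × 40.0 × sin(45°) / 10.0 = 2 × 40.0 × 0.707107 / 10.0 = 5.65686 s
T = 5.65686 s / 3600.0 = 0.001571 h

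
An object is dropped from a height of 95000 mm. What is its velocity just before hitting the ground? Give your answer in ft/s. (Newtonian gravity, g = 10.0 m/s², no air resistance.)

h = 95000 mm × 0.001 = 95.0 m
v = √(2gh) = √(2 × 10.0 × 95.0) = 43.589 m/s
v = 43.589 m/s / 0.3048 = 143.0 ft/s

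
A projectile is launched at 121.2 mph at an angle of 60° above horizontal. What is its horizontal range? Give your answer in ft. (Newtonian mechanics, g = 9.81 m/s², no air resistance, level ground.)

v₀ = 121.2 mph × 0.44704 = 54.1812 m/s
R = v₀² × sin(2θ) / g = 54.1812² × sin(2 × 60°) / 9.81 = 2935.6 × 0.866025 / 9.81 = 259.154 m
R = 259.154 m / 0.3048 = 850.2 ft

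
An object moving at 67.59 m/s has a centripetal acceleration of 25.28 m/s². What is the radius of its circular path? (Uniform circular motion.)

r = v²/a_c = 67.59²/25.28 = 180.71 m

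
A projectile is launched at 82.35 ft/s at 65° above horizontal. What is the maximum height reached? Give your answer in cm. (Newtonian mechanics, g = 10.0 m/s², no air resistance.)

v₀ = 82.35 ft/s × 0.3048 = 25.1003 m/s
H = v₀² × sin²(θ) / (2g) = 25.1003² × sin(65°)² / (2 × 10.0) = 630.025 × 0.821394 / 20.0 = 25.8749 m
H = 25.8749 m / 0.01 = 2587 cm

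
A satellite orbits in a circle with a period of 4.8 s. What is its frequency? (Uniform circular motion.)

f = 1/T = 1/4.8 = 0.2083 Hz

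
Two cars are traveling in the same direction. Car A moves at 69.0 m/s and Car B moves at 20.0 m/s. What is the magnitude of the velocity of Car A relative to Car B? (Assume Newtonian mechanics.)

v_rel = |v_A - v_B| = |69.0 - 20.0| = 49.0 m/s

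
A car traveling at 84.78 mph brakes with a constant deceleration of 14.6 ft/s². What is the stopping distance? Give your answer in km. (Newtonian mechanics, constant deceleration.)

v₀ = 84.78 mph × 0.44704 = 37.9001 m/s
a = 14.6 ft/s² × 0.3048 = 4.45008 m/s²
d = v₀² / (2a) = 37.9001² / (2 × 4.45008) = 1436.42 / 8.90016 = 161.393 m
d = 161.393 m / 1000.0 = 0.1614 km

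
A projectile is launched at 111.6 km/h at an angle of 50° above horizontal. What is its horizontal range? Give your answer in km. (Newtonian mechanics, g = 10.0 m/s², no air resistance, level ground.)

v₀ = 111.6 km/h × 0.2777777777777778 = 31.0 m/s
R = v₀² × sin(2θ) / g = 31.0² × sin(2 × 50°) / 10.0 = 961.0 × 0.984808 / 10.0 = 94.64 m
R = 94.64 m / 1000.0 = 0.09464 km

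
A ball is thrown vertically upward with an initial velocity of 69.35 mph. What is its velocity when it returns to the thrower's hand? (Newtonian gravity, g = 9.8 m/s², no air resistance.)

By conservation of energy (no air resistance), the ball returns to the throw height with the same speed as launch, but directed downward.
|v_ground| = v₀ = 69.35 mph
v_ground = 69.35 mph (downward)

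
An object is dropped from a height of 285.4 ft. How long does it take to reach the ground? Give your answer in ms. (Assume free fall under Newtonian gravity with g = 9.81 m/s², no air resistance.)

h = 285.4 ft × 0.3048 = 86.9899 m
t = √(2h/g) = √(2 × 86.9899 / 9.81) = 4.21129 s
t = 4.21129 s / 0.001 = 4211 ms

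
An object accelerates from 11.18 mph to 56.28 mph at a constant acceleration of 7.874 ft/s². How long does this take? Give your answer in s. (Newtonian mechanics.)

v₀ = 11.18 mph × 0.44704 = 4.99791 m/s
v = 56.28 mph × 0.44704 = 25.1594 m/s
a = 7.874 ft/s² × 0.3048 = 2.4 m/s²
t = (v - v₀) / a = (25.1594 - 4.99791) / 2.4 = 8.401 s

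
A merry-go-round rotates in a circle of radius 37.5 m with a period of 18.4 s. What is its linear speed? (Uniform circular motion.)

v = 2πr/T = 2π×37.5/18.4 = 12.81 m/s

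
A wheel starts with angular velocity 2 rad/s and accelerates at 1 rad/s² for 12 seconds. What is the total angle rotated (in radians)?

θ = ω₀t + ½αt² = 2×12 + ½×1×12² = 96.0 rad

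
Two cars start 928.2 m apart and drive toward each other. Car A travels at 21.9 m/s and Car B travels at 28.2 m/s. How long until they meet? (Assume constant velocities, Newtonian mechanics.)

Combined speed: v_combined = 21.9 + 28.2 = 50.1 m/s
Time to meet: t = d/v_combined = 928.2/50.1 = 18.53 s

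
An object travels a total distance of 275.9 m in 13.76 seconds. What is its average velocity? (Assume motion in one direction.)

v_avg = Δd / Δt = 275.9 / 13.76 = 20.05 m/s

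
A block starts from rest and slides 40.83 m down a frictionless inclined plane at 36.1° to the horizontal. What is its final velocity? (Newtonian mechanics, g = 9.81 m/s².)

a = g sin(θ) = 9.81 × sin(36.1°) = 5.78 m/s²
v = √(2ad) = √(2 × 5.78 × 40.83) = 21.73 m/s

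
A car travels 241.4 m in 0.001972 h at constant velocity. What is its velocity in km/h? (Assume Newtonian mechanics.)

t = 0.001972 h × 3600.0 = 7.0992 s
v = d / t = 241.4 / 7.0992 = 34.0038 m/s
v = 34.0038 m/s / 0.2777777777777778 = 122.4 km/h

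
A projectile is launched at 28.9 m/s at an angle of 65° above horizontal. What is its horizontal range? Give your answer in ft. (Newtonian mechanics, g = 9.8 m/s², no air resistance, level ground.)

R = v₀² × sin(2θ) / g = 28.9² × sin(2 × 65°) / 9.8 = 835.21 × 0.766044 / 9.8 = 65.2865 m
R = 65.2865 m / 0.3048 = 214.2 ft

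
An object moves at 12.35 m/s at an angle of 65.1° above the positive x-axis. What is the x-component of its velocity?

vₓ = v cos(θ) = 12.35 × cos(65.1°) = 5.2 m/s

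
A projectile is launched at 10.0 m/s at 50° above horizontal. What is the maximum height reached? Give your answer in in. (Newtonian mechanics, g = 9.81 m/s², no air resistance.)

H = v₀² × sin²(θ) / (2g) = 10.0² × sin(50°)² / (2 × 9.81) = 100.0 × 0.586824 / 19.62 = 2.99095 m
H = 2.99095 m / 0.0254 = 117.8 in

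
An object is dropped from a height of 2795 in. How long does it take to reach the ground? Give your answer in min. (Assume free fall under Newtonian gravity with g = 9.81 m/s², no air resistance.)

h = 2795 in × 0.0254 = 70.993 m
t = √(2h/g) = √(2 × 70.993 / 9.81) = 3.80442 s
t = 3.80442 s / 60.0 = 0.06341 min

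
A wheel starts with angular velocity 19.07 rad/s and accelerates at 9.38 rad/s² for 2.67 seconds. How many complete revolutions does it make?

θ = ω₀t + ½αt² = 19.07×2.67 + ½×9.38×2.67² = 84.351441 rad
Total revolutions = θ/(2π) = 84.351441/(2π) = 13.42
Complete revolutions = ⌊13.42⌋ = 13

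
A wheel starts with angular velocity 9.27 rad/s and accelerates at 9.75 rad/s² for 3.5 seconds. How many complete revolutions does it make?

θ = ω₀t + ½αt² = 9.27×3.5 + ½×9.75×3.5² = 92.16375 rad
Total revolutions = θ/(2π) = 92.16375/(2π) = 14.67
Complete revolutions = ⌊14.67⌋ = 14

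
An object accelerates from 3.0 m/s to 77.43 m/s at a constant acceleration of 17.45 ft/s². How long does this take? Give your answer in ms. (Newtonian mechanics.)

a = 17.45 ft/s² × 0.3048 = 5.31876 m/s²
t = (v - v₀) / a = (77.43 - 3.0) / 5.31876 = 13.9939 s
t = 13.9939 s / 0.001 = 13990 ms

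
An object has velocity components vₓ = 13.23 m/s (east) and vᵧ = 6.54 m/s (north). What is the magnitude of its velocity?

|v| = √(vₓ² + vᵧ²) = √(13.23² + 6.54²) = √(217.8045) = 14.76 m/s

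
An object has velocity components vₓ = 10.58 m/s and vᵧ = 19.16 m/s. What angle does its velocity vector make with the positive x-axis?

θ = arctan(vᵧ/vₓ) = arctan(19.16/10.58) = 61.09°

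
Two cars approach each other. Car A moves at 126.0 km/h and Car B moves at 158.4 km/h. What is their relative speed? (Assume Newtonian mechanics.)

v_rel = v_A + v_B = 126.0 + 158.4 = 284.4 km/h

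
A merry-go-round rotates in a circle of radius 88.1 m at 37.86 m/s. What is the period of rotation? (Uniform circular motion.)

T = 2πr/v = 2π×88.1/37.86 = 14.62 s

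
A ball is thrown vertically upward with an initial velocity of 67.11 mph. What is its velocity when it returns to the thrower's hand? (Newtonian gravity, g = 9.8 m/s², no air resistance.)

By conservation of energy (no air resistance), the ball returns to the throw height with the same speed as launch, but directed downward.
|v_ground| = v₀ = 67.11 mph
v_ground = 67.11 mph (downward)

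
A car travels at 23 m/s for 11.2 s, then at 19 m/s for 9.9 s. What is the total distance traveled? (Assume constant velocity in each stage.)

d₁ = v₁t₁ = 23 × 11.2 = 257.6 m
d₂ = v₂t₂ = 19 × 9.9 = 188.1 m
d_total = 257.6 + 188.1 = 445.7 m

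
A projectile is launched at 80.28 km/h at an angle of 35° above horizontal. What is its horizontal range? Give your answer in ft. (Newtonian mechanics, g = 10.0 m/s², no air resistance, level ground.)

v₀ = 80.28 km/h × 0.2777777777777778 = 22.3 m/s
R = v₀² × sin(2θ) / g = 22.3² × sin(2 × 35°) / 10.0 = 497.29 × 0.939693 / 10.0 = 46.73 m
R = 46.73 m / 0.3048 = 153.3 ft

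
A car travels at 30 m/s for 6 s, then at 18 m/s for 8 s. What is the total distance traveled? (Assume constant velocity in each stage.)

d₁ = v₁t₁ = 30 × 6 = 180 m
d₂ = v₂t₂ = 18 × 8 = 144 m
d_total = 180 + 144 = 324 m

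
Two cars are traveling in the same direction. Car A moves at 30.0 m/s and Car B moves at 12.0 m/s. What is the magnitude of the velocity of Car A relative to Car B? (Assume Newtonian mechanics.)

v_rel = |v_A - v_B| = |30.0 - 12.0| = 18.0 m/s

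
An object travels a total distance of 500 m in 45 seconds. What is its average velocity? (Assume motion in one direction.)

v_avg = Δd / Δt = 500 / 45 = 11.11 m/s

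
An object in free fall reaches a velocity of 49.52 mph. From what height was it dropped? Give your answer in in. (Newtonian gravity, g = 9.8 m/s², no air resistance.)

v = 49.52 mph × 0.44704 = 22.1374 m/s
h = v² / (2g) = 22.1374² / (2 × 9.8) = 25.0033 m
h = 25.0033 m / 0.0254 = 984.4 in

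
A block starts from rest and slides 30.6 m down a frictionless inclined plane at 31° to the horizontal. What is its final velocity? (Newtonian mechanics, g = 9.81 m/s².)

a = g sin(θ) = 9.81 × sin(31°) = 5.0525 m/s²
v = √(2ad) = √(2 × 5.0525 × 30.6) = 17.58 m/s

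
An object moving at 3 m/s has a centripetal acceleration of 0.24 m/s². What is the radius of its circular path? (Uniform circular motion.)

r = v²/a_c = 3²/0.24 = 37.5 m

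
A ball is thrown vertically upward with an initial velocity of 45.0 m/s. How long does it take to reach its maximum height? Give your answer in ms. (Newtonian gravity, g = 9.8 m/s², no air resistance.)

t_up = v₀ / g = 45.0 / 9.8 = 4.59184 s
t_up = 4.59184 s / 0.001 = 4592 ms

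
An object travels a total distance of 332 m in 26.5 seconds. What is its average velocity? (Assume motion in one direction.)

v_avg = Δd / Δt = 332 / 26.5 = 12.53 m/s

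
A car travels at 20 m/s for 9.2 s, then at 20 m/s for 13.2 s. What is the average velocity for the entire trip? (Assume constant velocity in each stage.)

d₁ = v₁t₁ = 20 × 9.2 = 184.0 m
d₂ = v₂t₂ = 20 × 13.2 = 264.0 m
d_total = 448.0 m, t_total = 22.4 s
v_avg = d_total/t_total = 448.0/22.4 = 20.0 m/s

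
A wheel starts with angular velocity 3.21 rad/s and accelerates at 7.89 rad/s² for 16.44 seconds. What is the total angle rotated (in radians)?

θ = ω₀t + ½αt² = 3.21×16.44 + ½×7.89×16.44² = 1119.0 rad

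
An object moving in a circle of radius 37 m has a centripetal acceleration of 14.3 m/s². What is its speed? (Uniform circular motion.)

v = √(a_c × r) = √(14.3 × 37) = 23.0 m/s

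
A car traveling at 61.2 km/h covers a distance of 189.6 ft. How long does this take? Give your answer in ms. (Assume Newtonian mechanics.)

d = 189.6 ft × 0.3048 = 57.7901 m
v = 61.2 km/h × 0.2777777777777778 = 17.0 m/s
t = d / v = 57.7901 / 17.0 = 3.39942 s
t = 3.39942 s / 0.001 = 3399 ms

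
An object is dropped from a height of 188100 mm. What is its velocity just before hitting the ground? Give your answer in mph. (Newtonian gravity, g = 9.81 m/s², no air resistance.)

h = 188100 mm × 0.001 = 188.1 m
v = √(2gh) = √(2 × 9.81 × 188.1) = 60.7497 m/s
v = 60.7497 m/s / 0.44704 = 135.9 mph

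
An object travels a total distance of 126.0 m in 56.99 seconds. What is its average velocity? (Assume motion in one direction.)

v_avg = Δd / Δt = 126.0 / 56.99 = 2.21 m/s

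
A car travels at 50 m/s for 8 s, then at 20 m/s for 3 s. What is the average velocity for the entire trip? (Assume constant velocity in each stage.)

d₁ = v₁t₁ = 50 × 8 = 400 m
d₂ = v₂t₂ = 20 × 3 = 60 m
d_total = 460 m, t_total = 11 s
v_avg = d_total/t_total = 460/11 = 41.82 m/s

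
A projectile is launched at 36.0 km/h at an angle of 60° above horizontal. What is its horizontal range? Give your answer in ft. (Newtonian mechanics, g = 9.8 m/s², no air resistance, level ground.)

v₀ = 36.0 km/h × 0.2777777777777778 = 10.0 m/s
R = v₀² × sin(2θ) / g = 10.0² × sin(2 × 60°) / 9.8 = 100.0 × 0.866025 / 9.8 = 8.83699 m
R = 8.83699 m / 0.3048 = 28.99 ft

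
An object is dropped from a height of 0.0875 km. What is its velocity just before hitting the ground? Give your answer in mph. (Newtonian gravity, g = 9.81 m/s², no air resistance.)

h = 0.0875 km × 1000.0 = 87.5 m
v = √(2gh) = √(2 × 9.81 × 87.5) = 41.4337 m/s
v = 41.4337 m/s / 0.44704 = 92.68 mph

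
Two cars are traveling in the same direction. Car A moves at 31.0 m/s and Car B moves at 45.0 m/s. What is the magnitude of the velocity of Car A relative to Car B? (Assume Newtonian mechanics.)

v_rel = |v_A - v_B| = |31.0 - 45.0| = 14.0 m/s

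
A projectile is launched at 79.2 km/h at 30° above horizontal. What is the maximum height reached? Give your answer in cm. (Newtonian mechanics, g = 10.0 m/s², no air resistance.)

v₀ = 79.2 km/h × 0.2777777777777778 = 22.0 m/s
H = v₀² × sin²(θ) / (2g) = 22.0² × sin(30°)² / (2 × 10.0) = 484.0 × 0.25 / 20.0 = 6.05 m
H = 6.05 m / 0.01 = 605.0 cm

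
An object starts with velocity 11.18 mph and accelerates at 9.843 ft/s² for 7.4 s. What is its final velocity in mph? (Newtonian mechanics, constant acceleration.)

v₀ = 11.18 mph × 0.44704 = 4.99791 m/s
a = 9.843 ft/s² × 0.3048 = 3.00015 m/s²
v = v₀ + a × t = 4.99791 + 3.00015 × 7.4 = 27.199 m/s
v = 27.199 m/s / 0.44704 = 60.84 mph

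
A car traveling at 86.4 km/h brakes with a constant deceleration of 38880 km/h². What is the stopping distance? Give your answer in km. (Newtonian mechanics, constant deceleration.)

v₀ = 86.4 km/h × 0.2777777777777778 = 24.0 m/s
a = 38880 km/h² × 7.716049382716049e-05 = 3.0 m/s²
d = v₀² / (2a) = 24.0² / (2 × 3.0) = 576.0 / 6.0 = 96.0 m
d = 96.0 m / 1000.0 = 0.096 km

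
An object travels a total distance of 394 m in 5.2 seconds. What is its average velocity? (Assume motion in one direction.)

v_avg = Δd / Δt = 394 / 5.2 = 75.77 m/s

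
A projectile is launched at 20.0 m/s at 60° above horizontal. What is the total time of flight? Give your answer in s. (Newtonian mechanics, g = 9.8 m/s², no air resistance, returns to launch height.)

T = 2 × v₀ × sin(θ) / g = 2 × 20.0 × sin(60°) / 9.8 = 2 × 20.0 × 0.866025 / 9.8 = 3.535 s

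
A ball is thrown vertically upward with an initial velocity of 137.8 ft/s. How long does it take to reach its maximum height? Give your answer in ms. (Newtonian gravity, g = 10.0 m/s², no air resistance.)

v₀ = 137.8 ft/s × 0.3048 = 42.0014 m/s
t_up = v₀ / g = 42.0014 / 10.0 = 4.20014 s
t_up = 4.20014 s / 0.001 = 4200 ms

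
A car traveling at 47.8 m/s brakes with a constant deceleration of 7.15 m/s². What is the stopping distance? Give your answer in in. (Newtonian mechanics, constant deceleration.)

d = v₀² / (2a) = 47.8² / (2 × 7.15) = 2284.84 / 14.3 = 159.779 m
d = 159.779 m / 0.0254 = 6291 in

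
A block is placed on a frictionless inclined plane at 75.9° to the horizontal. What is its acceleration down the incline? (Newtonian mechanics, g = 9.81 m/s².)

a = g sin(θ) = 9.81 × sin(75.9°) = 9.81 × 0.9699 = 9.51 m/s²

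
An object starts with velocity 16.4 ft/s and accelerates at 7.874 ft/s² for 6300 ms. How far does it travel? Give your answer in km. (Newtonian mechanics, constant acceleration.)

v₀ = 16.4 ft/s × 0.3048 = 4.99872 m/s
a = 7.874 ft/s² × 0.3048 = 2.4 m/s²
t = 6300 ms × 0.001 = 6.3 s
d = v₀ × t + ½ × a × t² = 4.99872 × 6.3 + 0.5 × 2.4 × 6.3² = 79.1199 m
d = 79.1199 m / 1000.0 = 0.07912 km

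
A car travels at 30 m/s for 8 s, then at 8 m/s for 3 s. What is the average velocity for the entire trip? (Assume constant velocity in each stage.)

d₁ = v₁t₁ = 30 × 8 = 240 m
d₂ = v₂t₂ = 8 × 3 = 24 m
d_total = 264 m, t_total = 11 s
v_avg = d_total/t_total = 264/11 = 24.0 m/s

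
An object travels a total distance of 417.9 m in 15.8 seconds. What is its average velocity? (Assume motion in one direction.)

v_avg = Δd / Δt = 417.9 / 15.8 = 26.45 m/s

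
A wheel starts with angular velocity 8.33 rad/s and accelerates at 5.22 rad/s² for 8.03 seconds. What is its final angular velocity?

ω = ω₀ + αt = 8.33 + 5.22 × 8.03 = 50.25 rad/s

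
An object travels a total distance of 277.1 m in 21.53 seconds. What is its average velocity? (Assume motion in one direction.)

v_avg = Δd / Δt = 277.1 / 21.53 = 12.87 m/s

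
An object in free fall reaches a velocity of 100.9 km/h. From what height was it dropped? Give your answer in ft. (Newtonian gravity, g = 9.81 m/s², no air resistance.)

v = 100.9 km/h × 0.2777777777777778 = 28.0278 m/s
h = v² / (2g) = 28.0278² / (2 × 9.81) = 40.0386 m
h = 40.0386 m / 0.3048 = 131.4 ft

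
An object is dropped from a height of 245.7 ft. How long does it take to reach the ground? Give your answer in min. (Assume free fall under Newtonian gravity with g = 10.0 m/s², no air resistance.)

h = 245.7 ft × 0.3048 = 74.8894 m
t = √(2h/g) = √(2 × 74.8894 / 10.0) = 3.87013 s
t = 3.87013 s / 60.0 = 0.0645 min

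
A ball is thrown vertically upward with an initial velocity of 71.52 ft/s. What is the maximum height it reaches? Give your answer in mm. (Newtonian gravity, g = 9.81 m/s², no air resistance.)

v₀ = 71.52 ft/s × 0.3048 = 21.7993 m/s
h_max = v₀² / (2g) = 21.7993² / (2 × 9.81) = 475.209 / 19.62 = 24.2206 m
h_max = 24.2206 m / 0.001 = 24220 mm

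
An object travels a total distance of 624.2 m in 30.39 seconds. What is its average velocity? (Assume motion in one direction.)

v_avg = Δd / Δt = 624.2 / 30.39 = 20.54 m/s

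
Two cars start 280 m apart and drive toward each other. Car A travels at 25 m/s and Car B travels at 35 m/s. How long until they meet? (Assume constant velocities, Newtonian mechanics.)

Combined speed: v_combined = 25 + 35 = 60 m/s
Time to meet: t = d/v_combined = 280/60 = 4.67 s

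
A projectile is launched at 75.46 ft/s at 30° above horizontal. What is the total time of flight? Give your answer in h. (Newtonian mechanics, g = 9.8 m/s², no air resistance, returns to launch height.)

v₀ = 75.46 ft/s × 0.3048 = 23.0002 m/s
T = 2 × v₀ × sin(θ) / g = 2 × 23.0002 × sin(30°) / 9.8 = 2 × 23.0002 × 0.5 / 9.8 = 2.34696 s
T = 2.34696 s / 3600.0 = 0.0006519 h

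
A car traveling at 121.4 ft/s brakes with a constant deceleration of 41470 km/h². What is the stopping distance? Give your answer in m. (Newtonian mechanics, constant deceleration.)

v₀ = 121.4 ft/s × 0.3048 = 37.0027 m/s
a = 41470 km/h² × 7.716049382716049e-05 = 3.19985 m/s²
d = v₀² / (2a) = 37.0027² / (2 × 3.19985) = 1369.2 / 6.3997 = 213.9 m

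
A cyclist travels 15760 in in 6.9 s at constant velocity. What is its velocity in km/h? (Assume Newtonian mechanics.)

d = 15760 in × 0.0254 = 400.304 m
v = d / t = 400.304 / 6.9 = 58.0151 m/s
v = 58.0151 m/s / 0.2777777777777778 = 208.9 km/h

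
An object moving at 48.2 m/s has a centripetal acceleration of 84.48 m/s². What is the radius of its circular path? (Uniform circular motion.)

r = v²/a_c = 48.2²/84.48 = 27.5 m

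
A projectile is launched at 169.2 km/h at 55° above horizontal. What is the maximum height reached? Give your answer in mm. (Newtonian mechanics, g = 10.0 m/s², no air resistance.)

v₀ = 169.2 km/h × 0.2777777777777778 = 47.0 m/s
H = v₀² × sin²(θ) / (2g) = 47.0² × sin(55°)² / (2 × 10.0) = 2209.0 × 0.67101 / 20.0 = 74.1131 m
H = 74.1131 m / 0.001 = 74110 mm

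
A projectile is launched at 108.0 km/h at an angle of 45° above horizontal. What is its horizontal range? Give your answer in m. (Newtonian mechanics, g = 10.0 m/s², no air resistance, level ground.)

v₀ = 108.0 km/h × 0.2777777777777778 = 30.0 m/s
R = v₀² × sin(2θ) / g = 30.0² × sin(2 × 45°) / 10.0 = 900.0 × 1.0 / 10.0 = 90.0 m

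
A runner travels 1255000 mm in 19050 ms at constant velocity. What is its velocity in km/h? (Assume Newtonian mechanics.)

d = 1255000 mm × 0.001 = 1255.0 m
t = 19050 ms × 0.001 = 19.05 s
v = d / t = 1255.0 / 19.05 = 65.8793 m/s
v = 65.8793 m/s / 0.2777777777777778 = 237.2 km/h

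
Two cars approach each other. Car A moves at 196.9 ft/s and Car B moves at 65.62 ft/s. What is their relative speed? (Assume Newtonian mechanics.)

v_rel = v_A + v_B = 196.9 + 65.62 = 262.52 ft/s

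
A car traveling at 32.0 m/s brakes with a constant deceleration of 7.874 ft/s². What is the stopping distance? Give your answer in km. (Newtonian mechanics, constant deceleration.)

a = 7.874 ft/s² × 0.3048 = 2.4 m/s²
d = v₀² / (2a) = 32.0² / (2 × 2.4) = 1024.0 / 4.8 = 213.333 m
d = 213.333 m / 1000.0 = 0.2133 km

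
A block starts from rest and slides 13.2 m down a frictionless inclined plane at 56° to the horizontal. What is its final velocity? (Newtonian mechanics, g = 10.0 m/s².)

a = g sin(θ) = 10.0 × sin(56°) = 8.2904 m/s²
v = √(2ad) = √(2 × 8.2904 × 13.2) = 14.79 m/s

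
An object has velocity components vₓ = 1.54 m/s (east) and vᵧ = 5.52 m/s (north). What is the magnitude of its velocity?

|v| = √(vₓ² + vᵧ²) = √(1.54² + 5.52²) = √(32.842) = 5.73 m/s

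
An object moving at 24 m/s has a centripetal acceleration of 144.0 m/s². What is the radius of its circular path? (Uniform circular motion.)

r = v²/a_c = 24²/144.0 = 4.0 m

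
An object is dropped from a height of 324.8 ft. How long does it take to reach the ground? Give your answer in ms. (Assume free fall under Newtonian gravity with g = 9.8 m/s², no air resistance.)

h = 324.8 ft × 0.3048 = 98.999 m
t = √(2h/g) = √(2 × 98.999 / 9.8) = 4.49487 s
t = 4.49487 s / 0.001 = 4495 ms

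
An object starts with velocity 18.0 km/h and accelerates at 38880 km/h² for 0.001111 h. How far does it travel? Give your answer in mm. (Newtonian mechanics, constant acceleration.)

v₀ = 18.0 km/h × 0.2777777777777778 = 5.0 m/s
a = 38880 km/h² × 7.716049382716049e-05 = 3.0 m/s²
t = 0.001111 h × 3600.0 = 3.9996 s
d = v₀ × t + ½ × a × t² = 5.0 × 3.9996 + 0.5 × 3.0 × 3.9996² = 43.9932 m
d = 43.9932 m / 0.001 = 43990 mm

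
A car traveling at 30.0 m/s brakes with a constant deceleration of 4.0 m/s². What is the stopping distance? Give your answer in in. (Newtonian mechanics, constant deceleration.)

d = v₀² / (2a) = 30.0² / (2 × 4.0) = 900.0 / 8.0 = 112.5 m
d = 112.5 m / 0.0254 = 4429 in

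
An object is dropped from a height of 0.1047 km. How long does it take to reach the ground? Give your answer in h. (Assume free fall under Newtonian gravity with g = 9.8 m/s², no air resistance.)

h = 0.1047 km × 1000.0 = 104.7 m
t = √(2h/g) = √(2 × 104.7 / 9.8) = 4.62248 s
t = 4.62248 s / 3600.0 = 0.001284 h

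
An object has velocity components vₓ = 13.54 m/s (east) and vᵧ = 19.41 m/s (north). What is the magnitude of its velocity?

|v| = √(vₓ² + vᵧ²) = √(13.54² + 19.41²) = √(560.0797) = 23.67 m/s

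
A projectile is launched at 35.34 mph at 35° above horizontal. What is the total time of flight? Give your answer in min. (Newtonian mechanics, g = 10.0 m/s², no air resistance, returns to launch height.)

v₀ = 35.34 mph × 0.44704 = 15.7984 m/s
T = 2 × v₀ × sin(θ) / g = 2 × 15.7984 × sin(35°) / 10.0 = 2 × 15.7984 × 0.573576 / 10.0 = 1.81232 s
T = 1.81232 s / 60.0 = 0.03021 min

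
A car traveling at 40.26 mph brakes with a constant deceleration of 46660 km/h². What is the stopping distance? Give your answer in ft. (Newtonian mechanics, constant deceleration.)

v₀ = 40.26 mph × 0.44704 = 17.9978 m/s
a = 46660 km/h² × 7.716049382716049e-05 = 3.60031 m/s²
d = v₀² / (2a) = 17.9978² / (2 × 3.60031) = 323.921 / 7.20062 = 44.9852 m
d = 44.9852 m / 0.3048 = 147.6 ft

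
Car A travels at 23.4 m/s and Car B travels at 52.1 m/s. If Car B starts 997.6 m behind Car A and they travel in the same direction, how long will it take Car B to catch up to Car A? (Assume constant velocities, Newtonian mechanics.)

Relative speed: v_rel = 52.1 - 23.4 = 28.7 m/s
Time to catch: t = d₀/v_rel = 997.6/28.7 = 34.76 s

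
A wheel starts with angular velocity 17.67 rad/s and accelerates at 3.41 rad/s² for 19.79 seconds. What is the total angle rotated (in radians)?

θ = ω₀t + ½αt² = 17.67×19.79 + ½×3.41×19.79² = 1017.44 rad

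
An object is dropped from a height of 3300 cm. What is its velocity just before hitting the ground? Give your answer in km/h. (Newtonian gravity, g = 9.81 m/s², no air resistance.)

h = 3300 cm × 0.01 = 33.0 m
v = √(2gh) = √(2 × 9.81 × 33.0) = 25.4452 m/s
v = 25.4452 m/s / 0.2777777777777778 = 91.6 km/h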